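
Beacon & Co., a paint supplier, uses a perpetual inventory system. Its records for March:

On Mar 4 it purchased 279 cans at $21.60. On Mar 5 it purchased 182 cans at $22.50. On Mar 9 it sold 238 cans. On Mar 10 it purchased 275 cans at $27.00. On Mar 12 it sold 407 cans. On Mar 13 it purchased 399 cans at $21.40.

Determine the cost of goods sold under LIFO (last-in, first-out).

COGS = $15,580.80

Mar 9, 238 sold [LIFO — newest first]: 182 @ $22.50 + 56 @ $21.60 = $5,304.60
Mar 12, 407 sold [LIFO — newest first]: 275 @ $27.00 + 132 @ $21.60 = $10,276.20
Total COGS = $5,304.60 + $10,276.20 = $15,580.80
Ending inventory: 91 @ $21.60 + 399 @ $21.40 = $10,504.20
Check: goods available $26,085.00 = COGS $15,580.80 + ending $10,504.20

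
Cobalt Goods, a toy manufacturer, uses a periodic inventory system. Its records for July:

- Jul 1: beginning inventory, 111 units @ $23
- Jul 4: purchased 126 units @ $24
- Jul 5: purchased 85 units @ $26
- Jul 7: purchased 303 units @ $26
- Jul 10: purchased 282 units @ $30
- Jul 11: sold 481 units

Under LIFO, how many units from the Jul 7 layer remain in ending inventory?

104

Jul 11, 481 sold [LIFO — newest first]: 282 @ $30 + 199 @ $26 = $13,634
Ending inventory: 111 @ $23 + 126 @ $24 + 85 @ $26 + 104 @ $26 = $10,491
Check: goods available $24,125 = COGS $13,634 + ending $10,491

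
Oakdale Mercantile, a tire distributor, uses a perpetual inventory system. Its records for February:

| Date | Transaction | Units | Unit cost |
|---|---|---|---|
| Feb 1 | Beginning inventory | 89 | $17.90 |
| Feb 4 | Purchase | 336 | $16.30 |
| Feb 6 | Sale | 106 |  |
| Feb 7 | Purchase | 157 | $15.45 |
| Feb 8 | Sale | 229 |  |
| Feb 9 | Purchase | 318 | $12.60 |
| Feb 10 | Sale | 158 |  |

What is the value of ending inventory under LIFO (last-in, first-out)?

Ending inventory = $6,184.50

Feb 6, 106 sold [LIFO — newest first]: 106 @ $16.30 = $1,727.80
Feb 8, 229 sold [LIFO — newest first]: 157 @ $15.45 + 72 @ $16.30 = $3,599.25
Feb 10, 158 sold [LIFO — newest first]: 158 @ $12.60 = $1,990.80
Total COGS = $1,727.80 + $3,599.25 + $1,990.80 = $7,317.85
Ending inventory: 89 @ $17.90 + 158 @ $16.30 + 160 @ $12.60 = $6,184.50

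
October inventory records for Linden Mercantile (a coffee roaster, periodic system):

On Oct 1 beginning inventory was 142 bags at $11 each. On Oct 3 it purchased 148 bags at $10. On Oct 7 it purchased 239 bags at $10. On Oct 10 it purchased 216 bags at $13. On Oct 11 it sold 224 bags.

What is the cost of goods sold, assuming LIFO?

Oct 11, 224 sold [LIFO — newest first]: 216 @ $13 + 8 @ $10 = $2,888
Ending inventory: 142 @ $11 + 148 @ $10 + 231 @ $10 = $5,352

COGS = $2,888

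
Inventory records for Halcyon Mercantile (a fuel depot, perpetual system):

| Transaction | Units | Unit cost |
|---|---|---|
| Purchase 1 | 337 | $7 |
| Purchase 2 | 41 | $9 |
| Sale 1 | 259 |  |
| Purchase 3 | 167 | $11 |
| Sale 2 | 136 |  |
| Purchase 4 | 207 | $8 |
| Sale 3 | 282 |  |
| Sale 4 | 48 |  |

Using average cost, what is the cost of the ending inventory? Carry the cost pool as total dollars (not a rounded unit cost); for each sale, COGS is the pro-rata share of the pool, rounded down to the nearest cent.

Ending inventory = $232.18

After Purchase 1: 337 on hand, pool $2,359.00 (≈ $7.0000 each)
After Purchase 2: 378 on hand, pool $2,728.00 (≈ $7.2169 each)
Sale 1, sell 259: 259/378 × $2,728.00 → $1,869.18
After Purchase 3: 286 on hand, pool $2,695.82 (≈ $9.4259 each)
Sale 2, sell 136: 136/286 × $2,695.82 → $1,281.92
After Purchase 4: 357 on hand, pool $3,069.90 (≈ $8.5992 each)
Sale 3, sell 282: 282/357 × $3,069.90 → $2,424.96
Sale 4, sell 48: 48/75 × $644.94 → $412.76
Total COGS = $1,869.18 + $1,281.92 + $2,424.96 + $412.76 = $5,988.82
Ending inventory (cost pool remaining) = $232.18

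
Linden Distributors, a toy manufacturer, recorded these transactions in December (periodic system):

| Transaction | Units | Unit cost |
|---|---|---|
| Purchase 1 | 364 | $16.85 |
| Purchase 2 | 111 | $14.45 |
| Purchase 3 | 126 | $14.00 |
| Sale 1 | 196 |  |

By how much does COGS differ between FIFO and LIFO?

$527.10

FIFO COGS: 196 @ $16.85 = $3,302.60
LIFO COGS: 126 @ $14.00 + 70 @ $14.45 = $2,775.50
Difference = |$3,302.60 − $2,775.50| = $527.10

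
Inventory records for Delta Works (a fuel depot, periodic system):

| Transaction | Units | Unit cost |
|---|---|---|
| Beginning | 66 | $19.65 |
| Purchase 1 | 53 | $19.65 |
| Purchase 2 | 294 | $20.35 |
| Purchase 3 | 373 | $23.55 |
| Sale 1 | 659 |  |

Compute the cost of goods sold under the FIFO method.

COGS = $14,114.55

Sale 1 (659) [FIFO — oldest first]: 66 @ $19.65 + 53 @ $19.65 + 294 @ $20.35 + 246 @ $23.55 = $14,114.55
Ending inventory: 127 @ $23.55 = $2,990.85
Check: goods available $17,105.40 = COGS $14,114.55 + ending $2,990.85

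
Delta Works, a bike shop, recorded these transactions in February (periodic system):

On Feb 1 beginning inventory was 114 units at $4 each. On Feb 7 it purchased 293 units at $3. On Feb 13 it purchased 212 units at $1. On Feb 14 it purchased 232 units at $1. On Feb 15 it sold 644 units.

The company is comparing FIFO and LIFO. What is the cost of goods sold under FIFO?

COGS = $1,572

FIFO COGS: 114 @ $4 + 293 @ $3 + 212 @ $1 + 25 @ $1 = $1,572
LIFO COGS: 232 @ $1 + 212 @ $1 + 200 @ $3 = $1,044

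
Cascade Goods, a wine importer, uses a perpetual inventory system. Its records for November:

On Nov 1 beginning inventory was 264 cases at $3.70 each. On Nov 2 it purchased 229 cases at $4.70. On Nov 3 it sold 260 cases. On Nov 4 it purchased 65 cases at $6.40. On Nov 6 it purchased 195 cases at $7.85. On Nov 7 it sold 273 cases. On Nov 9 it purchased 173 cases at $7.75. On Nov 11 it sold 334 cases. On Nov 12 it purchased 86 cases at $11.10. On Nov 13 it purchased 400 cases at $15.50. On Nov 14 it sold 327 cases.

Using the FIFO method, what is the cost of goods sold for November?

COGS = $9,116.20

Nov 3, 260 sold [FIFO — oldest first]: 260 @ $3.70 = $962.00
Nov 7, 273 sold [FIFO — oldest first]: 4 @ $3.70 + 229 @ $4.70 + 40 @ $6.40 = $1,347.10
Nov 11, 334 sold [FIFO — oldest first]: 25 @ $6.40 + 195 @ $7.85 + 114 @ $7.75 = $2,574.25
Nov 14, 327 sold [FIFO — oldest first]: 59 @ $7.75 + 86 @ $11.10 + 182 @ $15.50 = $4,232.85
Total COGS = $962.00 + $1,347.10 + $2,574.25 + $4,232.85 = $9,116.20
Ending inventory: 218 @ $15.50 = $3,379.00
Check: goods available $12,495.20 = COGS $9,116.20 + ending $3,379.00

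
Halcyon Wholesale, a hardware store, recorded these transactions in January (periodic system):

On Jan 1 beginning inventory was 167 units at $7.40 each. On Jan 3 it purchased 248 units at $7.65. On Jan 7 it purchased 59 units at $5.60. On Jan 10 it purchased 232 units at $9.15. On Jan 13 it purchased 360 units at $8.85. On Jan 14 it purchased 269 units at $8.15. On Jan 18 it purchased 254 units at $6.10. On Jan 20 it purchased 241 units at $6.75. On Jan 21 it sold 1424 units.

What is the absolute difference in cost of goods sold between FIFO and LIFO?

$430.90

FIFO COGS: 167 @ $7.40 + 248 @ $7.65 + 59 @ $5.60 + 232 @ $9.15 + 360 @ $8.85 + 269 @ $8.15 + 89 @ $6.10 = $11,507.45
LIFO COGS: 241 @ $6.75 + 254 @ $6.10 + 269 @ $8.15 + 360 @ $8.85 + 232 @ $9.15 + 59 @ $5.60 + 9 @ $7.65 = $11,076.55
Difference = |$11,507.45 − $11,076.55| = $430.90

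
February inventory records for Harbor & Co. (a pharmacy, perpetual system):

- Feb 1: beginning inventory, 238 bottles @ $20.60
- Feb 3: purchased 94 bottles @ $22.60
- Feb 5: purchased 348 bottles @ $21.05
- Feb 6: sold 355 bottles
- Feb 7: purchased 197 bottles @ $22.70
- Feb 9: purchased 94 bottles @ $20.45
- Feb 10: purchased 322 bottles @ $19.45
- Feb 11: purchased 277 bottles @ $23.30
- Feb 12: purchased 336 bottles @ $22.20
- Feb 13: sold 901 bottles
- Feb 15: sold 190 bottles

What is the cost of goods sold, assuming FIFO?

COGS = $30,574.60

Feb 6, 355 sold [FIFO — oldest first]: 238 @ $20.60 + 94 @ $22.60 + 23 @ $21.05 = $7,511.35
Feb 13, 901 sold [FIFO — oldest first]: 325 @ $21.05 + 197 @ $22.70 + 94 @ $20.45 + 285 @ $19.45 = $18,778.70
Feb 15, 190 sold [FIFO — oldest first]: 37 @ $19.45 + 153 @ $23.30 = $4,284.55
Total COGS = $7,511.35 + $18,778.70 + $4,284.55 = $30,574.60
Ending inventory: 124 @ $23.30 + 336 @ $22.20 = $10,348.40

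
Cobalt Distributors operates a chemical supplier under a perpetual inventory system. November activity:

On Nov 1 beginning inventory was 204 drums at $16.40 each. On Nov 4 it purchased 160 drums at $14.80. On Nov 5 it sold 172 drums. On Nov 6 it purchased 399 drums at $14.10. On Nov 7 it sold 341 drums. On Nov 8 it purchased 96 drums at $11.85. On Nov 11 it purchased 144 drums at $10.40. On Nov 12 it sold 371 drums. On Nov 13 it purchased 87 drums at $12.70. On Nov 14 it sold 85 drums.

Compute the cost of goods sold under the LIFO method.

COGS = $13,102.60

Nov 5, 172 sold [LIFO — newest first]: 160 @ $14.80 + 12 @ $16.40 = $2,564.80
Nov 7, 341 sold [LIFO — newest first]: 341 @ $14.10 = $4,808.10
Nov 12, 371 sold [LIFO — newest first]: 144 @ $10.40 + 96 @ $11.85 + 58 @ $14.10 + 73 @ $16.40 = $4,650.20
Nov 14, 85 sold [LIFO — newest first]: 85 @ $12.70 = $1,079.50
Total COGS = $2,564.80 + $4,808.10 + $4,650.20 + $1,079.50 = $13,102.60
Ending inventory: 119 @ $16.40 + 2 @ $12.70 = $1,977.00
Check: goods available $15,079.60 = COGS $13,102.60 + ending $1,977.00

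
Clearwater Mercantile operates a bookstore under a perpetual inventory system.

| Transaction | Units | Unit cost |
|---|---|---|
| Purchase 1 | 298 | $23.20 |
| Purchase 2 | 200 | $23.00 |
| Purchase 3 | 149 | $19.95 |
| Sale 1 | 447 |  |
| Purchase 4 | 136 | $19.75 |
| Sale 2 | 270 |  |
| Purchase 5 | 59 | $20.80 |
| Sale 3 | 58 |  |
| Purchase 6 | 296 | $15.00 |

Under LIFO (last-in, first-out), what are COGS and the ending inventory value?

COGS = $16,847.35; ending inventory = $5,992.00

Sale 1 (447) [LIFO — newest first]: 149 @ $19.95 + 200 @ $23.00 + 98 @ $23.20 = $9,846.15
Sale 2 (270) [LIFO — newest first]: 136 @ $19.75 + 134 @ $23.20 = $5,794.80
Sale 3 (58) [LIFO — newest first]: 58 @ $20.80 = $1,206.40
Total COGS = $9,846.15 + $5,794.80 + $1,206.40 = $16,847.35
Ending inventory: 66 @ $23.20 + 1 @ $20.80 + 296 @ $15.00 = $5,992.00
Check: goods available $22,839.35 = COGS $16,847.35 + ending $5,992.00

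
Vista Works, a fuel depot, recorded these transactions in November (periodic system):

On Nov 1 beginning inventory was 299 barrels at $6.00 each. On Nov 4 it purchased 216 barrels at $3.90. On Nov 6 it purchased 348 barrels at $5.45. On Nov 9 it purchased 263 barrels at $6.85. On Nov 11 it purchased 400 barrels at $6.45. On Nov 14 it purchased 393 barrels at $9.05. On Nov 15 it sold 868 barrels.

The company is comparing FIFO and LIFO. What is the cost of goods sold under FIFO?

COGS = $4,567.25

FIFO COGS: 299 @ $6.00 + 216 @ $3.90 + 348 @ $5.45 + 5 @ $6.85 = $4,567.25
LIFO COGS: 393 @ $9.05 + 400 @ $6.45 + 75 @ $6.85 = $6,650.40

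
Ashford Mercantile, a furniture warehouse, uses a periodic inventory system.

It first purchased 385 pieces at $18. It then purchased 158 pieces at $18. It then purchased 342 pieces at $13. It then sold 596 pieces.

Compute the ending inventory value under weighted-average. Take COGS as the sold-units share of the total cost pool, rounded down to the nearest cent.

Sale 1, sell 596: 596/885 × $14,220.00 → $9,576.40
Ending inventory (cost pool remaining) = $4,643.60

Ending inventory = $4,643.60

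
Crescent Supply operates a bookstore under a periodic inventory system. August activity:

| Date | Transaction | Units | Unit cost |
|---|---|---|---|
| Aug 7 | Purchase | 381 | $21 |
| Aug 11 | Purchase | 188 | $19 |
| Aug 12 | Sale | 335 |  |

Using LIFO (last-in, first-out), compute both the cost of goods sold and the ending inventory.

Aug 12, 335 sold [LIFO — newest first]: 188 @ $19 + 147 @ $21 = $6,659
Ending inventory: 234 @ $21 = $4,914
Check: goods available $11,573 = COGS $6,659 + ending $4,914

COGS = $6,659; ending inventory = $4,914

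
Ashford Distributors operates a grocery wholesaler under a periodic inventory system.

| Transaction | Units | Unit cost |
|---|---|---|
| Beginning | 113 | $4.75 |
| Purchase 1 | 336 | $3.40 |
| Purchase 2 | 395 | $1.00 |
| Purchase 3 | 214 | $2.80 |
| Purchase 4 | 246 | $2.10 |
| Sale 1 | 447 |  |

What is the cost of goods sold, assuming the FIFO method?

Sale 1 (447) [FIFO — oldest first]: 113 @ $4.75 + 334 @ $3.40 = $1,672.35
Ending inventory: 2 @ $3.40 + 395 @ $1.00 + 214 @ $2.80 + 246 @ $2.10 = $1,517.60
Check: goods available $3,189.95 = COGS $1,672.35 + ending $1,517.60

COGS = $1,672.35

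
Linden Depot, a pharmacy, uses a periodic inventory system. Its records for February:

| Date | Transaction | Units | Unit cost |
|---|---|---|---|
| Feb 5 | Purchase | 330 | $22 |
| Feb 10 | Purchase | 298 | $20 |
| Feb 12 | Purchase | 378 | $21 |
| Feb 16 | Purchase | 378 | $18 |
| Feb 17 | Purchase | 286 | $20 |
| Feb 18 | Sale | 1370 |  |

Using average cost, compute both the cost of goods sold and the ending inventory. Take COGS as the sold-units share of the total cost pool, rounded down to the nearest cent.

Feb 18, sell 1370: 1370/1670 × $33,682.00 → $27,631.34
Ending inventory (cost pool remaining) = $6,050.66

COGS = $27,631.34; ending inventory = $6,050.66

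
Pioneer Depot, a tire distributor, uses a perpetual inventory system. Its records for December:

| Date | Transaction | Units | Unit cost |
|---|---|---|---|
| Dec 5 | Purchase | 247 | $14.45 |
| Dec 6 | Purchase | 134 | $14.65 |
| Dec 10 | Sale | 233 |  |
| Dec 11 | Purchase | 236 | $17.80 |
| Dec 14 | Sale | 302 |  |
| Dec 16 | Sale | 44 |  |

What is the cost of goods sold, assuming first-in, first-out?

Dec 10, 233 sold [FIFO — oldest first]: 233 @ $14.45 = $3,366.85
Dec 14, 302 sold [FIFO — oldest first]: 14 @ $14.45 + 134 @ $14.65 + 154 @ $17.80 = $4,906.60
Dec 16, 44 sold [FIFO — oldest first]: 44 @ $17.80 = $783.20
Total COGS = $3,366.85 + $4,906.60 + $783.20 = $9,056.65
Ending inventory: 38 @ $17.80 = $676.40

COGS = $9,056.65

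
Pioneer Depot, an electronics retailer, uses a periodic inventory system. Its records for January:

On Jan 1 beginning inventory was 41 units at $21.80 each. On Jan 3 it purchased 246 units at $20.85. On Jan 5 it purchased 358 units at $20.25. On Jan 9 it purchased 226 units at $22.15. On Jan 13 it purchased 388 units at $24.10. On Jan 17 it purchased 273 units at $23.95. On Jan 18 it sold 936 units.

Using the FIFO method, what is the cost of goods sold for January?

Jan 18, 936 sold [FIFO — oldest first]: 41 @ $21.80 + 246 @ $20.85 + 358 @ $20.25 + 226 @ $22.15 + 65 @ $24.10 = $19,844.80
Ending inventory: 323 @ $24.10 + 273 @ $23.95 = $14,322.65

COGS = $19,844.80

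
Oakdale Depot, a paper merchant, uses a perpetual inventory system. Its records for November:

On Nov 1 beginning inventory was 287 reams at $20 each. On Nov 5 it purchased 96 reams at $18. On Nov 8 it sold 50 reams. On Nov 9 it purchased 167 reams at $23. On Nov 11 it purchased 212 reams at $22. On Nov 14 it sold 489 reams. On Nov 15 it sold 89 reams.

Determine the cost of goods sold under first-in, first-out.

Nov 8, 50 sold [FIFO — oldest first]: 50 @ $20 = $1,000
Nov 14, 489 sold [FIFO — oldest first]: 237 @ $20 + 96 @ $18 + 156 @ $23 = $10,056
Nov 15, 89 sold [FIFO — oldest first]: 11 @ $23 + 78 @ $22 = $1,969
Total COGS = $1,000 + $10,056 + $1,969 = $13,025
Ending inventory: 134 @ $22 = $2,948
Check: goods available $15,973 = COGS $13,025 + ending $2,948

COGS = $13,025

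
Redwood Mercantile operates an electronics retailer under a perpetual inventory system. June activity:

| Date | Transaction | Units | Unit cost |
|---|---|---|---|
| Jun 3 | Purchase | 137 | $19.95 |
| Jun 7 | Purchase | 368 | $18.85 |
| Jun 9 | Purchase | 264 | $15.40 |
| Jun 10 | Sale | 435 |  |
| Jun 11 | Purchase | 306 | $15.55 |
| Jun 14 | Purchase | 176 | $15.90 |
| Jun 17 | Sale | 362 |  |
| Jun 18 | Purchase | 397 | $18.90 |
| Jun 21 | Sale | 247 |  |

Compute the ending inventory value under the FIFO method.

Ending inventory = $10,783.75

Jun 10, 435 sold [FIFO — oldest first]: 137 @ $19.95 + 298 @ $18.85 = $8,350.45
Jun 17, 362 sold [FIFO — oldest first]: 70 @ $18.85 + 264 @ $15.40 + 28 @ $15.55 = $5,820.50
Jun 21, 247 sold [FIFO — oldest first]: 247 @ $15.55 = $3,840.85
Total COGS = $8,350.45 + $5,820.50 + $3,840.85 = $18,011.80
Ending inventory: 31 @ $15.55 + 176 @ $15.90 + 397 @ $18.90 = $10,783.75
Check: goods available $28,795.55 = COGS $18,011.80 + ending $10,783.75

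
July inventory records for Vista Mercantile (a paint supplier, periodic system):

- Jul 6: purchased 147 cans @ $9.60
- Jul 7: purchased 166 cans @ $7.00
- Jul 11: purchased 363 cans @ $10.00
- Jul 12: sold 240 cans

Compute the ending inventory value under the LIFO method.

Ending inventory = $3,803.20

Jul 12, 240 sold [LIFO — newest first]: 240 @ $10.00 = $2,400.00
Ending inventory: 147 @ $9.60 + 166 @ $7.00 + 123 @ $10.00 = $3,803.20
Check: goods available $6,203.20 = COGS $2,400.00 + ending $3,803.20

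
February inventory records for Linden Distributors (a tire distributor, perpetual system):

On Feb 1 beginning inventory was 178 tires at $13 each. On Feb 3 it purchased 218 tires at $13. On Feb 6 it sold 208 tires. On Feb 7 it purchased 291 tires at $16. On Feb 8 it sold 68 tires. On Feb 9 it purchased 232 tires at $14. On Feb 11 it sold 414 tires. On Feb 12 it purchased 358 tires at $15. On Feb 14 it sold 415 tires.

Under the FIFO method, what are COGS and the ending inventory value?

COGS = $15,842; ending inventory = $2,580

Feb 6, 208 sold [FIFO — oldest first]: 178 @ $13 + 30 @ $13 = $2,704
Feb 8, 68 sold [FIFO — oldest first]: 68 @ $13 = $884
Feb 11, 414 sold [FIFO — oldest first]: 120 @ $13 + 291 @ $16 + 3 @ $14 = $6,258
Feb 14, 415 sold [FIFO — oldest first]: 229 @ $14 + 186 @ $15 = $5,996
Total COGS = $2,704 + $884 + $6,258 + $5,996 = $15,842
Ending inventory: 172 @ $15 = $2,580
Check: goods available $18,422 = COGS $15,842 + ending $2,580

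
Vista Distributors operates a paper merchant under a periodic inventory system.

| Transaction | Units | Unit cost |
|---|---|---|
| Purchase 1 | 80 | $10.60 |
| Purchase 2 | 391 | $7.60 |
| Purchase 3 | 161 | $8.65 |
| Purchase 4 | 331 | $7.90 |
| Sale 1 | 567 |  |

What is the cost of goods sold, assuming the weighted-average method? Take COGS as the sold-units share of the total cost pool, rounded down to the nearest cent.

Sale 1, sell 567: 567/963 × $7,827.15 → $4,608.50
Ending inventory (cost pool remaining) = $3,218.65
Check: goods available $7,827.15 = COGS $4,608.50 + ending $3,218.65

COGS = $4,608.50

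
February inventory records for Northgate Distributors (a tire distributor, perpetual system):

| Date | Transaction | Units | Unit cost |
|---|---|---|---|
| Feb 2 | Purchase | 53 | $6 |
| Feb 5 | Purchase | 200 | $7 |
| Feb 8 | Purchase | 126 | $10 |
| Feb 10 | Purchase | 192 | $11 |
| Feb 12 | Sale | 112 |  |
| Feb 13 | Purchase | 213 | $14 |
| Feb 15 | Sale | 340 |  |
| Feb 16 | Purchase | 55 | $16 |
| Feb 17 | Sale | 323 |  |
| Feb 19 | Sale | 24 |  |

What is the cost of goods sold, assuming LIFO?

Feb 12, 112 sold [LIFO — newest first]: 112 @ $11 = $1,232
Feb 15, 340 sold [LIFO — newest first]: 213 @ $14 + 80 @ $11 + 47 @ $10 = $4,332
Feb 17, 323 sold [LIFO — newest first]: 55 @ $16 + 79 @ $10 + 189 @ $7 = $2,993
Feb 19, 24 sold [LIFO — newest first]: 11 @ $7 + 13 @ $6 = $155
Total COGS = $1,232 + $4,332 + $2,993 + $155 = $8,712
Ending inventory: 40 @ $6 = $240
Check: goods available $8,952 = COGS $8,712 + ending $240

COGS = $8,712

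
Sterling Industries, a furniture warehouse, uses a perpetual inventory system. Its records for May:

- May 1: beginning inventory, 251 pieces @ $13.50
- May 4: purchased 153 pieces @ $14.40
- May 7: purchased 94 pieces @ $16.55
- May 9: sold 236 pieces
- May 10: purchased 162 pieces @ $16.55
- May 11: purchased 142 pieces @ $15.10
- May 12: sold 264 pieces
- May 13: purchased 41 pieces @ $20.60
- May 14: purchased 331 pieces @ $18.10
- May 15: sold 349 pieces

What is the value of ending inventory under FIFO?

May 9, 236 sold [FIFO — oldest first]: 236 @ $13.50 = $3,186.00
May 12, 264 sold [FIFO — oldest first]: 15 @ $13.50 + 153 @ $14.40 + 94 @ $16.55 + 2 @ $16.55 = $3,994.50
May 15, 349 sold [FIFO — oldest first]: 160 @ $16.55 + 142 @ $15.10 + 41 @ $20.60 + 6 @ $18.10 = $5,745.40
Total COGS = $3,186.00 + $3,994.50 + $5,745.40 = $12,925.90
Ending inventory: 325 @ $18.10 = $5,882.50

Ending inventory = $5,882.50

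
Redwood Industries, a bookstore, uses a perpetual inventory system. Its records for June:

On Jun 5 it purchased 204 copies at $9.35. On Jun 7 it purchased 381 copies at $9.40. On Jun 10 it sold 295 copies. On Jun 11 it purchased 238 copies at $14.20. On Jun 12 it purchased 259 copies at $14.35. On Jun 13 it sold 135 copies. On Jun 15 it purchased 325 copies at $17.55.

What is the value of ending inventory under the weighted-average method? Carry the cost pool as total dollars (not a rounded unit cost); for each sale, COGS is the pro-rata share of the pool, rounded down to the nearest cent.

Ending inventory = $13,836.94

After Jun 5: 204 on hand, pool $1,907.40 (≈ $9.3500 each)
After Jun 7: 585 on hand, pool $5,488.80 (≈ $9.3826 each)
Jun 10, sell 295: 295/585 × $5,488.80 → $2,767.85
After Jun 11: 528 on hand, pool $6,100.55 (≈ $11.5541 each)
After Jun 12: 787 on hand, pool $9,817.20 (≈ $12.4742 each)
Jun 13, sell 135: 135/787 × $9,817.20 → $1,684.01
After Jun 15: 977 on hand, pool $13,836.94 (≈ $14.1627 each)
Total COGS = $2,767.85 + $1,684.01 = $4,451.86
Ending inventory (cost pool remaining) = $13,836.94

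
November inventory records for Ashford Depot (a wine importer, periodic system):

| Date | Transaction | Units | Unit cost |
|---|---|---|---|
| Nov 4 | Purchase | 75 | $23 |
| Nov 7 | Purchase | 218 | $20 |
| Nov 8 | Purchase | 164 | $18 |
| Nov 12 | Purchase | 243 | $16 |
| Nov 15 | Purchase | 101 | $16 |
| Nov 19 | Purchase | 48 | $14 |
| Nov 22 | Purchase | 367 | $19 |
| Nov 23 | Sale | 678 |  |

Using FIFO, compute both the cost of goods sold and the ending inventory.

COGS = $12,573; ending inventory = $9,613

Nov 23, 678 sold [FIFO — oldest first]: 75 @ $23 + 218 @ $20 + 164 @ $18 + 221 @ $16 = $12,573
Ending inventory: 22 @ $16 + 101 @ $16 + 48 @ $14 + 367 @ $19 = $9,613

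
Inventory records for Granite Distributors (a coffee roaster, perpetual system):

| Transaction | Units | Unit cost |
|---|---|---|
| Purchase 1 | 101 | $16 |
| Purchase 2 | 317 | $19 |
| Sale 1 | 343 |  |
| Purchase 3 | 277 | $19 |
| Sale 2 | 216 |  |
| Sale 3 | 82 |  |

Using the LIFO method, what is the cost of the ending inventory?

Sale 1 (343) [LIFO — newest first]: 317 @ $19 + 26 @ $16 = $6,439
Sale 2 (216) [LIFO — newest first]: 216 @ $19 = $4,104
Sale 3 (82) [LIFO — newest first]: 61 @ $19 + 21 @ $16 = $1,495
Total COGS = $6,439 + $4,104 + $1,495 = $12,038
Ending inventory: 54 @ $16 = $864

Ending inventory = $864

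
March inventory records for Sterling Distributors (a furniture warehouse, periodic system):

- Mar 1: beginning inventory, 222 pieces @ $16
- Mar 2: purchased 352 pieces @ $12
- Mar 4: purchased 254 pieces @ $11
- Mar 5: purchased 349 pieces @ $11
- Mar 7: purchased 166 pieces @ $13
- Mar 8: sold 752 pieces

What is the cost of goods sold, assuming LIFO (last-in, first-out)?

Mar 8, 752 sold [LIFO — newest first]: 166 @ $13 + 349 @ $11 + 237 @ $11 = $8,604
Ending inventory: 222 @ $16 + 352 @ $12 + 17 @ $11 = $7,963
Check: goods available $16,567 = COGS $8,604 + ending $7,963

COGS = $8,604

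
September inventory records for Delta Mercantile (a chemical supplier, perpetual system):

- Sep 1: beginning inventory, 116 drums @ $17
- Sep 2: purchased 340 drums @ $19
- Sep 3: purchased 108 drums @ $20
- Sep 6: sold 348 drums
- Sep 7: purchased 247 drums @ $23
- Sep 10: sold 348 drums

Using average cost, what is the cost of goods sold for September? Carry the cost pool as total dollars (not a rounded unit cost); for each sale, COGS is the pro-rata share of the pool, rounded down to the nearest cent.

COGS = $13,854.39

After Sep 1: 116 on hand, pool $1,972.00 (≈ $17.0000 each)
After Sep 2: 456 on hand, pool $8,432.00 (≈ $18.4912 each)
After Sep 3: 564 on hand, pool $10,592.00 (≈ $18.7801 each)
Sep 6, sell 348: 348/564 × $10,592.00 → $6,535.48
After Sep 7: 463 on hand, pool $9,737.52 (≈ $21.0314 each)
Sep 10, sell 348: 348/463 × $9,737.52 → $7,318.91
Total COGS = $6,535.48 + $7,318.91 = $13,854.39
Ending inventory (cost pool remaining) = $2,418.61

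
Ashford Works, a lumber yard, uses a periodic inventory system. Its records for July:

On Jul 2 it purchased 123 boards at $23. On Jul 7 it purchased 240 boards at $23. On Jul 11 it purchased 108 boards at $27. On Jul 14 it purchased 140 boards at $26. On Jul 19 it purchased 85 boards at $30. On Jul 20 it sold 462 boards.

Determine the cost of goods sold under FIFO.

COGS = $11,022

Jul 20, 462 sold [FIFO — oldest first]: 123 @ $23 + 240 @ $23 + 99 @ $27 = $11,022
Ending inventory: 9 @ $27 + 140 @ $26 + 85 @ $30 = $6,433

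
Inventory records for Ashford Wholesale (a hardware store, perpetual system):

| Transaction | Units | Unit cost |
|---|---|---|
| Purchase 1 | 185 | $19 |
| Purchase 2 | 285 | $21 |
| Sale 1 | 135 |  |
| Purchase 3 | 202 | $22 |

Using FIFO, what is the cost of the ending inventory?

Sale 1 (135) [FIFO — oldest first]: 135 @ $19 = $2,565
Ending inventory: 50 @ $19 + 285 @ $21 + 202 @ $22 = $11,379

Ending inventory = $11,379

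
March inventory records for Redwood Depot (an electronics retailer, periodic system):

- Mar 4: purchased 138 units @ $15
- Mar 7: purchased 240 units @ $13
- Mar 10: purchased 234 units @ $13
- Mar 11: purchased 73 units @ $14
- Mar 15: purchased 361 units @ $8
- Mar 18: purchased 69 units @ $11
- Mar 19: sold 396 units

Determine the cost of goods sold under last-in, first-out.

COGS = $3,375

Mar 19, 396 sold [LIFO — newest first]: 69 @ $11 + 327 @ $8 = $3,375
Ending inventory: 138 @ $15 + 240 @ $13 + 234 @ $13 + 73 @ $14 + 34 @ $8 = $9,526
Check: goods available $12,901 = COGS $3,375 + ending $9,526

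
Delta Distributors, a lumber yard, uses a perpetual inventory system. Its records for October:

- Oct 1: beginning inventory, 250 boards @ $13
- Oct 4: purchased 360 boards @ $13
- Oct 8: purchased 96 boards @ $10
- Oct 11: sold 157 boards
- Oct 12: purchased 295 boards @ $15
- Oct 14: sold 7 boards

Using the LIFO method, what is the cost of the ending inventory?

Ending inventory = $11,457

Oct 11, 157 sold [LIFO — newest first]: 96 @ $10 + 61 @ $13 = $1,753
Oct 14, 7 sold [LIFO — newest first]: 7 @ $15 = $105
Total COGS = $1,753 + $105 = $1,858
Ending inventory: 250 @ $13 + 299 @ $13 + 288 @ $15 = $11,457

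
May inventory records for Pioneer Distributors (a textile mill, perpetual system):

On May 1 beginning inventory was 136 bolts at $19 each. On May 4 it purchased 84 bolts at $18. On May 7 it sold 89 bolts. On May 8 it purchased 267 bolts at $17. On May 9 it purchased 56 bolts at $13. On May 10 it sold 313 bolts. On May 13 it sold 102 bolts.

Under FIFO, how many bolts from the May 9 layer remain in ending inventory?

39

May 7, 89 sold [FIFO — oldest first]: 89 @ $19 = $1,691
May 10, 313 sold [FIFO — oldest first]: 47 @ $19 + 84 @ $18 + 182 @ $17 = $5,499
May 13, 102 sold [FIFO — oldest first]: 85 @ $17 + 17 @ $13 = $1,666
Total COGS = $1,691 + $5,499 + $1,666 = $8,856
Ending inventory: 39 @ $13 = $507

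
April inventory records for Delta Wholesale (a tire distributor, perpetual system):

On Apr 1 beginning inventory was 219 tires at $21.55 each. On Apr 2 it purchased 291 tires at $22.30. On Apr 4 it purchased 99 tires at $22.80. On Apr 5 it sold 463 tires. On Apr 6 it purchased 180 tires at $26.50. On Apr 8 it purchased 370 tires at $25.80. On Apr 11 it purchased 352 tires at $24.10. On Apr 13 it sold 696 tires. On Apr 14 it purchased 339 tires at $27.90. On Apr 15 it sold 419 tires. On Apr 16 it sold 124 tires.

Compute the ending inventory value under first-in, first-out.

Ending inventory = $4,129.20

Apr 5, 463 sold [FIFO — oldest first]: 219 @ $21.55 + 244 @ $22.30 = $10,160.65
Apr 13, 696 sold [FIFO — oldest first]: 47 @ $22.30 + 99 @ $22.80 + 180 @ $26.50 + 370 @ $25.80 = $17,621.30
Apr 15, 419 sold [FIFO — oldest first]: 352 @ $24.10 + 67 @ $27.90 = $10,352.50
Apr 16, 124 sold [FIFO — oldest first]: 124 @ $27.90 = $3,459.60
Total COGS = $10,160.65 + $17,621.30 + $10,352.50 + $3,459.60 = $41,594.05
Ending inventory: 148 @ $27.90 = $4,129.20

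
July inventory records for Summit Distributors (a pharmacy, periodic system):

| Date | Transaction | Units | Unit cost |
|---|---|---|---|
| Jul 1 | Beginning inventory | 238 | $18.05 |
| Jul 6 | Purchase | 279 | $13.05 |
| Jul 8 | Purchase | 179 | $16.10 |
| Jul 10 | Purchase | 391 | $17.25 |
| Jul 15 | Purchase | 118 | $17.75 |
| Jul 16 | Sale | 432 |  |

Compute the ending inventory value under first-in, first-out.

Jul 16, 432 sold [FIFO — oldest first]: 238 @ $18.05 + 194 @ $13.05 = $6,827.60
Ending inventory: 85 @ $13.05 + 179 @ $16.10 + 391 @ $17.25 + 118 @ $17.75 = $12,830.40

Ending inventory = $12,830.40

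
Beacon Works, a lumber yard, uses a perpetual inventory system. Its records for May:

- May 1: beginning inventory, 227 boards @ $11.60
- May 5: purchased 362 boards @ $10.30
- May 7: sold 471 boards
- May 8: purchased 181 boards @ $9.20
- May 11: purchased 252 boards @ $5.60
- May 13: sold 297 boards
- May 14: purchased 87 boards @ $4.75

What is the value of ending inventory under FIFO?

May 7, 471 sold [FIFO — oldest first]: 227 @ $11.60 + 244 @ $10.30 = $5,146.40
May 13, 297 sold [FIFO — oldest first]: 118 @ $10.30 + 179 @ $9.20 = $2,862.20
Total COGS = $5,146.40 + $2,862.20 = $8,008.60
Ending inventory: 2 @ $9.20 + 252 @ $5.60 + 87 @ $4.75 = $1,842.85

Ending inventory = $1,842.85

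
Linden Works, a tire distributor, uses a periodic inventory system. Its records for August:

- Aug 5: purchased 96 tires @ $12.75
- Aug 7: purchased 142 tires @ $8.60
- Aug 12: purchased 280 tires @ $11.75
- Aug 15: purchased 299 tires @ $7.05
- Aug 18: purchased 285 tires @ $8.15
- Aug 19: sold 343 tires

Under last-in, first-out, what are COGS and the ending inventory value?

Aug 19, 343 sold [LIFO — newest first]: 285 @ $8.15 + 58 @ $7.05 = $2,731.65
Ending inventory: 96 @ $12.75 + 142 @ $8.60 + 280 @ $11.75 + 241 @ $7.05 = $7,434.25

COGS = $2,731.65; ending inventory = $7,434.25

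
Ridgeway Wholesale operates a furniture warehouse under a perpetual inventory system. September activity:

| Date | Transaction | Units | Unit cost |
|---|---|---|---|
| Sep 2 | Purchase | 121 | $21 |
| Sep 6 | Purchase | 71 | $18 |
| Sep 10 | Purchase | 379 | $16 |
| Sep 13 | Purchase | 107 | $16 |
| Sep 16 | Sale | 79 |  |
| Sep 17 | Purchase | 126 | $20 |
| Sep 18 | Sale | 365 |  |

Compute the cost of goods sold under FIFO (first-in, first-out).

COGS = $7,851

Sep 16, 79 sold [FIFO — oldest first]: 79 @ $21 = $1,659
Sep 18, 365 sold [FIFO — oldest first]: 42 @ $21 + 71 @ $18 + 252 @ $16 = $6,192
Total COGS = $1,659 + $6,192 = $7,851
Ending inventory: 127 @ $16 + 107 @ $16 + 126 @ $20 = $6,264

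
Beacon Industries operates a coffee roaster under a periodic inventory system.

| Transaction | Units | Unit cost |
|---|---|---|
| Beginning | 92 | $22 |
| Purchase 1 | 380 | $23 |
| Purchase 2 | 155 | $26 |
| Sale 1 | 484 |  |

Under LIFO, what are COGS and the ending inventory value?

COGS = $11,597; ending inventory = $3,197

Sale 1 (484) [LIFO — newest first]: 155 @ $26 + 329 @ $23 = $11,597
Ending inventory: 92 @ $22 + 51 @ $23 = $3,197
Check: goods available $14,794 = COGS $11,597 + ending $3,197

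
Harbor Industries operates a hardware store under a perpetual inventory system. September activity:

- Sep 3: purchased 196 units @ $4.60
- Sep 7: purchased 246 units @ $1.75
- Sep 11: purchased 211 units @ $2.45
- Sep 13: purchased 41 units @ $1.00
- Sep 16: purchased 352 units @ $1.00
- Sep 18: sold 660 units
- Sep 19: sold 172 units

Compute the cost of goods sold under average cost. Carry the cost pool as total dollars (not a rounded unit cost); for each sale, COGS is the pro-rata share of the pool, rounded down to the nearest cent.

After Sep 3: 196 on hand, pool $901.60 (≈ $4.6000 each)
After Sep 7: 442 on hand, pool $1,332.10 (≈ $3.0138 each)
After Sep 11: 653 on hand, pool $1,849.05 (≈ $2.8316 each)
After Sep 13: 694 on hand, pool $1,890.05 (≈ $2.7234 each)
After Sep 16: 1046 on hand, pool $2,242.05 (≈ $2.1435 each)
Sep 18, sell 660: 660/1046 × $2,242.05 → $1,414.67
Sep 19, sell 172: 172/386 × $827.38 → $368.67
Total COGS = $1,414.67 + $368.67 = $1,783.34
Ending inventory (cost pool remaining) = $458.71
Check: goods available $2,242.05 = COGS $1,783.34 + ending $458.71

COGS = $1,783.34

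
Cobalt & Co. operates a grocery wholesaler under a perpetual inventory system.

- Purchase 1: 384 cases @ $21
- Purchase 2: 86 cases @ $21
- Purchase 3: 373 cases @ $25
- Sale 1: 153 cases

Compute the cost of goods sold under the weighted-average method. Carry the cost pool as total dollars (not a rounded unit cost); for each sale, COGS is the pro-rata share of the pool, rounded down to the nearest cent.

After Purchase 1: 384 on hand, pool $8,064.00 (≈ $21.0000 each)
After Purchase 2: 470 on hand, pool $9,870.00 (≈ $21.0000 each)
After Purchase 3: 843 on hand, pool $19,195.00 (≈ $22.7699 each)
Sale 1, sell 153: 153/843 × $19,195.00 → $3,483.79
Ending inventory (cost pool remaining) = $15,711.21
Check: goods available $19,195.00 = COGS $3,483.79 + ending $15,711.21

COGS = $3,483.79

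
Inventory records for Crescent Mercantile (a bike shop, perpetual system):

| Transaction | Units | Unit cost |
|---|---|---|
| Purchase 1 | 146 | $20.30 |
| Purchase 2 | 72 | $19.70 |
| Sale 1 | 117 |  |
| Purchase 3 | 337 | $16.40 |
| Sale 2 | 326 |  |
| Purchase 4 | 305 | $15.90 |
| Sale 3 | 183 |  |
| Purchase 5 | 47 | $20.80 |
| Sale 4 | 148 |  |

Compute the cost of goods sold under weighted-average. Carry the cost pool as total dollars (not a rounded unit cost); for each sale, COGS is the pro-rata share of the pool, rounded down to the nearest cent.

After Purchase 1: 146 on hand, pool $2,963.80 (≈ $20.3000 each)
After Purchase 2: 218 on hand, pool $4,382.20 (≈ $20.1018 each)
Sale 1, sell 117: 117/218 × $4,382.20 → $2,351.91
After Purchase 3: 438 on hand, pool $7,557.09 (≈ $17.2536 each)
Sale 2, sell 326: 326/438 × $7,557.09 → $5,624.68
After Purchase 4: 417 on hand, pool $6,781.91 (≈ $16.2636 each)
Sale 3, sell 183: 183/417 × $6,781.91 → $2,976.23
After Purchase 5: 281 on hand, pool $4,783.28 (≈ $17.0223 each)
Sale 4, sell 148: 148/281 × $4,783.28 → $2,519.30
Total COGS = $2,351.91 + $5,624.68 + $2,976.23 + $2,519.30 = $13,472.12
Ending inventory (cost pool remaining) = $2,263.98

COGS = $13,472.12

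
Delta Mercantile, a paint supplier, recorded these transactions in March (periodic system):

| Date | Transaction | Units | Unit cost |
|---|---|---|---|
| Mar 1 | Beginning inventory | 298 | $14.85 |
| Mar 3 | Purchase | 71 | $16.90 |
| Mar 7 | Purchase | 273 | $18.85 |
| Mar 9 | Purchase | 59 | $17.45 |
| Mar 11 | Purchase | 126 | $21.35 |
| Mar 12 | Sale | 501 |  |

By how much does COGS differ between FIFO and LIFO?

$1,479.00

FIFO COGS: 298 @ $14.85 + 71 @ $16.90 + 132 @ $18.85 = $8,113.40
LIFO COGS: 126 @ $21.35 + 59 @ $17.45 + 273 @ $18.85 + 43 @ $16.90 = $9,592.40
Difference = |$8,113.40 − $9,592.40| = $1,479.00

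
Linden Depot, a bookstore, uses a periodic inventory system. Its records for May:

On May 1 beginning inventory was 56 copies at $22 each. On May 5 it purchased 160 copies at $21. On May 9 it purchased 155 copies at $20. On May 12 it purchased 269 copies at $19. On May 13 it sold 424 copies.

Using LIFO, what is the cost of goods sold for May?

COGS = $8,211

May 13, 424 sold [LIFO — newest first]: 269 @ $19 + 155 @ $20 = $8,211
Ending inventory: 56 @ $22 + 160 @ $21 = $4,592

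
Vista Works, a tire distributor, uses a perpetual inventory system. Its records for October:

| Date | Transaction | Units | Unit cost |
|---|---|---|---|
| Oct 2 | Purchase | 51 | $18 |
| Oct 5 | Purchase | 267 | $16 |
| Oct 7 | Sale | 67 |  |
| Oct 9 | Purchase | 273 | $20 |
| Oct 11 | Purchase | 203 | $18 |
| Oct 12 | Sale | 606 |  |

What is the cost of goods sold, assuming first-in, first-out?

Oct 7, 67 sold [FIFO — oldest first]: 51 @ $18 + 16 @ $16 = $1,174
Oct 12, 606 sold [FIFO — oldest first]: 251 @ $16 + 273 @ $20 + 82 @ $18 = $10,952
Total COGS = $1,174 + $10,952 = $12,126
Ending inventory: 121 @ $18 = $2,178

COGS = $12,126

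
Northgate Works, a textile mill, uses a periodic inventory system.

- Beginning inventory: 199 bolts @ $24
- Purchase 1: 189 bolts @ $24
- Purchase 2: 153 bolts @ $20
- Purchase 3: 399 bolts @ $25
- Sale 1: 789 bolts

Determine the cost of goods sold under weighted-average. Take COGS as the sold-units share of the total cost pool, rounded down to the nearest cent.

Sale 1, sell 789: 789/940 × $22,347.00 → $18,757.21
Ending inventory (cost pool remaining) = $3,589.79

COGS = $18,757.21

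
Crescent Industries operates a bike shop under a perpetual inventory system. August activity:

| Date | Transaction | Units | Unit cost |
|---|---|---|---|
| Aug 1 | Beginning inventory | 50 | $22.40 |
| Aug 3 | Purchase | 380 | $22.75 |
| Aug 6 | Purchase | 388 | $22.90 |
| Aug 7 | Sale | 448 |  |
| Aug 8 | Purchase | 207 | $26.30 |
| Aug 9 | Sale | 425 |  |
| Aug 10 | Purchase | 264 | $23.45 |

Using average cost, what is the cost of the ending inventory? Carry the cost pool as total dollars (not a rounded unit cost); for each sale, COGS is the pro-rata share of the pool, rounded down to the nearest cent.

After Aug 1: 50 on hand, pool $1,120.00 (≈ $22.4000 each)
After Aug 3: 430 on hand, pool $9,765.00 (≈ $22.7093 each)
After Aug 6: 818 on hand, pool $18,650.20 (≈ $22.7998 each)
Aug 7, sell 448: 448/818 × $18,650.20 → $10,214.29
After Aug 8: 577 on hand, pool $13,880.01 (≈ $24.0555 each)
Aug 9, sell 425: 425/577 × $13,880.01 → $10,223.57
After Aug 10: 416 on hand, pool $9,847.24 (≈ $23.6713 each)
Total COGS = $10,214.29 + $10,223.57 = $20,437.86
Ending inventory (cost pool remaining) = $9,847.24

Ending inventory = $9,847.24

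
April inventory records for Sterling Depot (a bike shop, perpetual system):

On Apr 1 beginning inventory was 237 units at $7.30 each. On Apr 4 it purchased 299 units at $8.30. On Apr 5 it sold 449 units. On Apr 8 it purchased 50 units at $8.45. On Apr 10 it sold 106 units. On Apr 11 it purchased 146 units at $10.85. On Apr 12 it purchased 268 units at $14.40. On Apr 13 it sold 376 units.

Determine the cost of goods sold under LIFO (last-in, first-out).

Apr 5, 449 sold [LIFO — newest first]: 299 @ $8.30 + 150 @ $7.30 = $3,576.70
Apr 10, 106 sold [LIFO — newest first]: 50 @ $8.45 + 56 @ $7.30 = $831.30
Apr 13, 376 sold [LIFO — newest first]: 268 @ $14.40 + 108 @ $10.85 = $5,031.00
Total COGS = $3,576.70 + $831.30 + $5,031.00 = $9,439.00
Ending inventory: 31 @ $7.30 + 38 @ $10.85 = $638.60
Check: goods available $10,077.60 = COGS $9,439.00 + ending $638.60

COGS = $9,439.00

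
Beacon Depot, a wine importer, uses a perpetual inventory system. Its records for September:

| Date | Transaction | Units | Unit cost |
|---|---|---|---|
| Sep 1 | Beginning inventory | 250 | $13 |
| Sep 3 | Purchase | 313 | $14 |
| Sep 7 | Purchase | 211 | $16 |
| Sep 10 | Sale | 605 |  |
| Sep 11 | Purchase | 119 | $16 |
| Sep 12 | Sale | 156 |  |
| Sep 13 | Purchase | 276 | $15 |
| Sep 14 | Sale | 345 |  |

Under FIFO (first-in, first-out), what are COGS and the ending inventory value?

Sep 10, 605 sold [FIFO — oldest first]: 250 @ $13 + 313 @ $14 + 42 @ $16 = $8,304
Sep 12, 156 sold [FIFO — oldest first]: 156 @ $16 = $2,496
Sep 14, 345 sold [FIFO — oldest first]: 13 @ $16 + 119 @ $16 + 213 @ $15 = $5,307
Total COGS = $8,304 + $2,496 + $5,307 = $16,107
Ending inventory: 63 @ $15 = $945

COGS = $16,107; ending inventory = $945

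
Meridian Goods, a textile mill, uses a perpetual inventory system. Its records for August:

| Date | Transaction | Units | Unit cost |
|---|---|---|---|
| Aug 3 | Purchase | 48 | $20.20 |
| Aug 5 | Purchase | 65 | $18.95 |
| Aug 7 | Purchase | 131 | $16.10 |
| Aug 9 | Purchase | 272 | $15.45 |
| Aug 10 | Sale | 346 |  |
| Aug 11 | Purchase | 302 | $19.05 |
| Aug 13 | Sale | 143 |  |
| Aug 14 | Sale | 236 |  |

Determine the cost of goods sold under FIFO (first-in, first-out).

COGS = $12,494.30

Aug 10, 346 sold [FIFO — oldest first]: 48 @ $20.20 + 65 @ $18.95 + 131 @ $16.10 + 102 @ $15.45 = $5,886.35
Aug 13, 143 sold [FIFO — oldest first]: 143 @ $15.45 = $2,209.35
Aug 14, 236 sold [FIFO — oldest first]: 27 @ $15.45 + 209 @ $19.05 = $4,398.60
Total COGS = $5,886.35 + $2,209.35 + $4,398.60 = $12,494.30
Ending inventory: 93 @ $19.05 = $1,771.65
Check: goods available $14,265.95 = COGS $12,494.30 + ending $1,771.65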